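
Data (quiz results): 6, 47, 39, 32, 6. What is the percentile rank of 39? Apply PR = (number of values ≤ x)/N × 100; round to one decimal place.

80.0

N = 5.
Strictly below 39: 3. Equal to 39: 1.
PR = 4/5 × 100 = 80.0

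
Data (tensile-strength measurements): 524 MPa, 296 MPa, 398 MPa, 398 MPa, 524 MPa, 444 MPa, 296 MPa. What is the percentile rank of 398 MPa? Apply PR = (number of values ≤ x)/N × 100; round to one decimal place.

57.1

N = 7.
Strictly below 398: 2. Equal to 398: 2.
PR = 4/7 × 100 = 57.1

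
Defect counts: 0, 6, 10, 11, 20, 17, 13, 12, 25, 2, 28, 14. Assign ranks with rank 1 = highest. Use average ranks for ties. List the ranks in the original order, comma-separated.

Sorted (descending): 28, 25, 20, 17, 14, 13, 12, 11, 10, 6, 2, 0
No ties — each value takes its position as its rank.

12, 10, 9, 8, 3, 4, 6, 7, 2, 11, 1, 5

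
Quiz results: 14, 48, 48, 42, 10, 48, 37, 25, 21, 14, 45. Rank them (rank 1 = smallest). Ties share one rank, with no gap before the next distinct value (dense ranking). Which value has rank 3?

Sorted (ascending): 10, 14, 14, 21, 25, 37, 42, 45, 48, 48, 48
The 2 values of 14 share dense rank 2.
The 3 values of 48 share dense rank 8.
Remaining distinct values take the next consecutive integers.
Rank 3 → value 21.

21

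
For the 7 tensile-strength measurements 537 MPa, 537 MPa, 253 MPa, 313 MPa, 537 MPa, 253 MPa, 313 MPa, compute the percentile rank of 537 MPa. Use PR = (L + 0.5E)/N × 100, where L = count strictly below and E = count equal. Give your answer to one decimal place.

N = 7.
Strictly below 537: 4. Equal to 537: 3.
PR = (4 + 0.5·3)/7 × 100 = 78.6

78.6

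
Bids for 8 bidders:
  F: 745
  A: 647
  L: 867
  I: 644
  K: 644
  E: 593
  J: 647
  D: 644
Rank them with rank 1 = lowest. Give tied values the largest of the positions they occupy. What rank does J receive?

6

Sorted (ascending): 593, 644, 644, 644, 647, 647, 745, 867
The 3 values of 644 occupy positions 2–4 → each gets rank 4.
The 2 values of 647 occupy positions 5–6 → each gets rank 6.
J has value 647 → rank 6.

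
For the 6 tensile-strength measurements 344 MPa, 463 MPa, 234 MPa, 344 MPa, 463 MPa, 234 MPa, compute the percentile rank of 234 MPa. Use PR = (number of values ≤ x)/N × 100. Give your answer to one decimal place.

33.3

N = 6.
Strictly below 234: 0. Equal to 234: 2.
PR = 2/6 × 100 = 33.3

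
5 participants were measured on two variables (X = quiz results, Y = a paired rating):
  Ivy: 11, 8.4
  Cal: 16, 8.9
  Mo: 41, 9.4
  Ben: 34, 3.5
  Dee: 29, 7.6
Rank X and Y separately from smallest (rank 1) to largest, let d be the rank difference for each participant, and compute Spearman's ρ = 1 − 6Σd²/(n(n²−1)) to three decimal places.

0.100

Ranks of variable 1: 1, 2, 5, 4, 3
Ranks of variable 2: 3, 4, 5, 1, 2
d = r₁ − r₂: -2, -2, 0, 3, 1
d²: 4, 4, 0, 9, 1; Σd² = 18
ρ = 1 − 6·18/(5·24) = 1 − 108/120 = 0.100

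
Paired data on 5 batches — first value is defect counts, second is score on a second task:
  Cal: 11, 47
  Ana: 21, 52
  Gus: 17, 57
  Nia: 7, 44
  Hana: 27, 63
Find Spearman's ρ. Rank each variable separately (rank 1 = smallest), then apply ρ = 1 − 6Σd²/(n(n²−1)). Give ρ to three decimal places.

Ranks of variable 1: 2, 4, 3, 1, 5
Ranks of variable 2: 2, 3, 4, 1, 5
d = r₁ − r₂: 0, 1, -1, 0, 0
d²: 0, 1, 1, 0, 0; Σd² = 2
ρ = 1 − 6·2/(5·24) = 1 − 12/120 = 0.900

0.900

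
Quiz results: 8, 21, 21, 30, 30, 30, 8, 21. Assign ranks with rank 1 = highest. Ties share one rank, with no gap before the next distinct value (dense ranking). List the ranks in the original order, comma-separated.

Sorted (descending): 30, 30, 30, 21, 21, 21, 8, 8
The 3 values of 30 share dense rank 1.
The 3 values of 21 share dense rank 2.
The 2 values of 8 share dense rank 3.

3, 2, 2, 1, 1, 1, 3, 2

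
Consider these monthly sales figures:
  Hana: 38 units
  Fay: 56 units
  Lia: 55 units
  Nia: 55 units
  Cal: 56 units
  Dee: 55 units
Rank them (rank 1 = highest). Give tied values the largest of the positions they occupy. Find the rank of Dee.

Sorted (descending): 56, 56, 55, 55, 55, 38
The 2 values of 56 occupy positions 1–2 → each gets rank 2.
The 3 values of 55 occupy positions 3–5 → each gets rank 5.
Dee has value 55 units → rank 5.

5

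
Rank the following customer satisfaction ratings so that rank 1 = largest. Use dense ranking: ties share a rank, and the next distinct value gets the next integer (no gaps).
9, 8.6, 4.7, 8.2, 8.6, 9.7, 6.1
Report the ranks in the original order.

2, 3, 6, 4, 3, 1, 5

Sorted (descending): 9.7, 9, 8.6, 8.6, 8.2, 6.1, 4.7
The 2 values of 8.6 share dense rank 3.
Remaining distinct values take the next consecutive integers.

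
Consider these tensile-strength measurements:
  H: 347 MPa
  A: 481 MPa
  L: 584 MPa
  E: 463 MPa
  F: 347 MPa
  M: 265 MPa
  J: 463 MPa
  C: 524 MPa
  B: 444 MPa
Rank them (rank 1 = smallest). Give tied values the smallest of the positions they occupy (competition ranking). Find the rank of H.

Sorted (ascending): 265, 347, 347, 444, 463, 463, 481, 524, 584
The 2 values of 347 occupy positions 2–3 → each gets rank 2.
The 2 values of 463 occupy positions 5–6 → each gets rank 5.
H has value 347 MPa → rank 2.

2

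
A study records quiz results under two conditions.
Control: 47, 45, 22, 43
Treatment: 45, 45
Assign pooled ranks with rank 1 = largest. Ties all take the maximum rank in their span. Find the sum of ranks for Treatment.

8

Sorted (descending): 47, 45, 45, 45, 43, 22
The 3 values of 45 occupy positions 2–4 → each gets rank 4.
Treatment values → pooled ranks: 45→4, 45→4
Rank sum = 4 + 4 = 8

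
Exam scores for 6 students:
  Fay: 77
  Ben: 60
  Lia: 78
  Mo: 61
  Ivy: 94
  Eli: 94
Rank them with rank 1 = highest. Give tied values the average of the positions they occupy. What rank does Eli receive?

1.5

Sorted (descending): 94, 94, 78, 77, 61, 60
The 2 values of 94 occupy positions 1–2 → average rank (1+2)/2 = 1.5.
Eli has value 94 → rank 1.5.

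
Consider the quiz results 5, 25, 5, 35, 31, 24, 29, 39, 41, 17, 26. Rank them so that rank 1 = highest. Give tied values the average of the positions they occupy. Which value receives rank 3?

Sorted (descending): 41, 39, 35, 31, 29, 26, 25, 24, 17, 5, 5
The 2 values of 5 occupy positions 10–11 → average rank (10+11)/2 = 10.5.
Rank 3 → value 35.

35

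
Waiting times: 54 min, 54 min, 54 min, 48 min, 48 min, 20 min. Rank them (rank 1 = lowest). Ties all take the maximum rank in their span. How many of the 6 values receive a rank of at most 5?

Sorted (ascending): 20, 48, 48, 54, 54, 54
The 2 values of 48 occupy positions 2–3 → each gets rank 3.
The 3 values of 54 occupy positions 4–6 → each gets rank 6.
Ranks ≤ 5: {1, 3, 3} → 3 values.

3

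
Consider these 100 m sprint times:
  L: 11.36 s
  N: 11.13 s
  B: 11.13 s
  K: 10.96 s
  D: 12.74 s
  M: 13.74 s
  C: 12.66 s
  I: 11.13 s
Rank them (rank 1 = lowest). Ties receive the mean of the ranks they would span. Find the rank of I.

3

Sorted (ascending): 10.96, 11.13, 11.13, 11.13, 11.36, 12.66, 12.74, 13.74
The 3 values of 11.13 occupy positions 2–4 → average rank 3.
I has value 11.13 s → rank 3.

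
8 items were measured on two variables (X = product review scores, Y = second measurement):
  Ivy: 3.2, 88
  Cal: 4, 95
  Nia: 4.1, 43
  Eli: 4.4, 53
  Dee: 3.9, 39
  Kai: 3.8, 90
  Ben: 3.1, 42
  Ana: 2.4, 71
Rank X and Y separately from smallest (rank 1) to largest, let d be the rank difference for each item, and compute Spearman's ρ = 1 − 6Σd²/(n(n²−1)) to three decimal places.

-0.024

Ranks of variable 1: 3, 6, 7, 8, 5, 4, 2, 1
Ranks of variable 2: 6, 8, 3, 4, 1, 7, 2, 5
d = r₁ − r₂: -3, -2, 4, 4, 4, -3, 0, -4
d²: 9, 4, 16, 16, 16, 9, 0, 16; Σd² = 86
ρ = 1 − 6·86/(8·63) = 1 − 516/504 = -0.024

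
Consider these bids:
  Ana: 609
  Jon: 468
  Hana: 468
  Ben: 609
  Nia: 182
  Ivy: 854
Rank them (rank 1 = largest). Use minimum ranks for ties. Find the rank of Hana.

Sorted (descending): 854, 609, 609, 468, 468, 182
The 2 values of 609 occupy positions 2–3 → each gets rank 2.
The 2 values of 468 occupy positions 4–5 → each gets rank 4.
Hana has value 468 → rank 4.

4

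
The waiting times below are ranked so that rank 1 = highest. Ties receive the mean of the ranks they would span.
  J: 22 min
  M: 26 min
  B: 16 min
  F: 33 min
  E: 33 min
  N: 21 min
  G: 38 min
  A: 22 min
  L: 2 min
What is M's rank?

Sorted (descending): 38, 33, 33, 26, 22, 22, 21, 16, 2
The 2 values of 33 occupy positions 2–3 → average rank (2+3)/2 = 2.5.
The 2 values of 22 occupy positions 5–6 → average rank (5+6)/2 = 5.5.
M has value 26 min → rank 4.

4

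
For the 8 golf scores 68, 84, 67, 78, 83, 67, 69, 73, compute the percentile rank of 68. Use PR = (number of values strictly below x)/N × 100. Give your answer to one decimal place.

25.0

N = 8.
Strictly below 68: 2. Equal to 68: 1.
PR = 2/8 × 100 = 25.0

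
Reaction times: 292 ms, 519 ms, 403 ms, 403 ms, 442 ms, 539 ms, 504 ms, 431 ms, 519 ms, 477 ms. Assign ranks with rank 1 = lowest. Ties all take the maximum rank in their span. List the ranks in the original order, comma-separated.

Sorted (ascending): 292, 403, 403, 431, 442, 477, 504, 519, 519, 539
The 2 values of 403 occupy positions 2–3 → each gets rank 3.
The 2 values of 519 occupy positions 8–9 → each gets rank 9.

1, 9, 3, 3, 5, 10, 7, 4, 9, 6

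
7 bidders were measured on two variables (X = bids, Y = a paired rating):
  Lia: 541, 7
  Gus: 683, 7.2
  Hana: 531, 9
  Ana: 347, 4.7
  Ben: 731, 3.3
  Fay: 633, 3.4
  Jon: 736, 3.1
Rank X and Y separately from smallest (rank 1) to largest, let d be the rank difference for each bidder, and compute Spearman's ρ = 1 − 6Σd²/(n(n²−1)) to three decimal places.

-0.643

Ranks of variable 1: 3, 5, 2, 1, 6, 4, 7
Ranks of variable 2: 5, 6, 7, 4, 2, 3, 1
d = r₁ − r₂: -2, -1, -5, -3, 4, 1, 6
d²: 4, 1, 25, 9, 16, 1, 36; Σd² = 92
ρ = 1 − 6·92/(7·48) = 1 − 552/336 = -0.643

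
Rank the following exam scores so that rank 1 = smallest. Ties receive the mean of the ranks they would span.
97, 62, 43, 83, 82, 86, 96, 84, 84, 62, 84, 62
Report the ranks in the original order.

Sorted (ascending): 43, 62, 62, 62, 82, 83, 84, 84, 84, 86, 96, 97
The 3 values of 62 occupy positions 2–4 → average rank 3.
The 3 values of 84 occupy positions 7–9 → average rank 8.

12, 3, 1, 6, 5, 10, 11, 8, 8, 3, 8, 3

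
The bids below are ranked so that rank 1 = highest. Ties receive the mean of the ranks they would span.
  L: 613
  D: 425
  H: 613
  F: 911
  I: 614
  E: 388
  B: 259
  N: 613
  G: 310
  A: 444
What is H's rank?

Sorted (descending): 911, 614, 613, 613, 613, 444, 425, 388, 310, 259
The 3 values of 613 occupy positions 3–5 → average rank 4.
H has value 613 → rank 4.

4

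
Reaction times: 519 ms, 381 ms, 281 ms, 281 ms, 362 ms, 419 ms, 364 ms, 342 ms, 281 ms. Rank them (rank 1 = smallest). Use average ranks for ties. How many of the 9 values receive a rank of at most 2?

3

Sorted (ascending): 281, 281, 281, 342, 362, 364, 381, 419, 519
The 3 values of 281 occupy positions 1–3 → average rank 2.
Ranks ≤ 2: {2, 2, 2} → 3 values.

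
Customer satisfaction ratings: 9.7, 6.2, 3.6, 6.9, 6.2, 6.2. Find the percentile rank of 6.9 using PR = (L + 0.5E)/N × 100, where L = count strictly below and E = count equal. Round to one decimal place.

75.0

N = 6.
Strictly below 6.9: 4. Equal to 6.9: 1.
PR = (4 + 0.5·1)/6 × 100 = 75.0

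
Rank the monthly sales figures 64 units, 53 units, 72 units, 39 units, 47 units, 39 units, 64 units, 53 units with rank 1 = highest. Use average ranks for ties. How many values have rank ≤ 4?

Sorted (descending): 72, 64, 64, 53, 53, 47, 39, 39
The 2 values of 64 occupy positions 2–3 → average rank (2+3)/2 = 2.5.
The 2 values of 53 occupy positions 4–5 → average rank (4+5)/2 = 4.5.
The 2 values of 39 occupy positions 7–8 → average rank (7+8)/2 = 7.5.
Ranks ≤ 4: {1, 2.5, 2.5} → 3 values.

3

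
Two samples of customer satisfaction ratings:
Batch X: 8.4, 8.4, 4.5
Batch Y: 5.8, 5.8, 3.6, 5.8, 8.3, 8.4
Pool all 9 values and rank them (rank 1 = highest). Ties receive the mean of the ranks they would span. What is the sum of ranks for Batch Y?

33

Sorted (descending): 8.4, 8.4, 8.4, 8.3, 5.8, 5.8, 5.8, 4.5, 3.6
The 3 values of 8.4 occupy positions 1–3 → average rank 2.
The 3 values of 5.8 occupy positions 5–7 → average rank 6.
Batch Y values → pooled ranks: 5.8→6, 5.8→6, 3.6→9, 5.8→6, 8.3→4, 8.4→2
Rank sum = 6 + 6 + 9 + 6 + 4 + 2 = 33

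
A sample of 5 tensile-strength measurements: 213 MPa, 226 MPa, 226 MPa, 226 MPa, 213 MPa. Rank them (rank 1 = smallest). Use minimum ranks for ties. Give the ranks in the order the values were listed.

Sorted (ascending): 213, 213, 226, 226, 226
The 2 values of 213 occupy positions 1–2 → each gets rank 1.
The 3 values of 226 occupy positions 3–5 → each gets rank 3.

1, 3, 3, 3, 1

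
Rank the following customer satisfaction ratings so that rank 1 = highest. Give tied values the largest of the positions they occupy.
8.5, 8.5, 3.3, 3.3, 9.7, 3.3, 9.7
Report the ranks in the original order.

Sorted (descending): 9.7, 9.7, 8.5, 8.5, 3.3, 3.3, 3.3
The 2 values of 9.7 occupy positions 1–2 → each gets rank 2.
The 2 values of 8.5 occupy positions 3–4 → each gets rank 4.
The 3 values of 3.3 occupy positions 5–7 → each gets rank 7.

4, 4, 7, 7, 2, 7, 2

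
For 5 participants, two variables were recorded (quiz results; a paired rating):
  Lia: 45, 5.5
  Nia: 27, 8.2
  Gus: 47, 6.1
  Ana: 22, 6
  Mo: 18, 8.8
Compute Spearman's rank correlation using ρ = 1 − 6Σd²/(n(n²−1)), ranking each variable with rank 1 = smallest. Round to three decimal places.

-0.500

Ranks of variable 1: 4, 3, 5, 2, 1
Ranks of variable 2: 1, 4, 3, 2, 5
d = r₁ − r₂: 3, -1, 2, 0, -4
d²: 9, 1, 4, 0, 16; Σd² = 30
ρ = 1 − 6·30/(5·24) = 1 − 180/120 = -0.500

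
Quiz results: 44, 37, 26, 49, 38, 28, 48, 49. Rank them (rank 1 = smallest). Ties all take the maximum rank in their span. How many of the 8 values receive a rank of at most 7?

Sorted (ascending): 26, 28, 37, 38, 44, 48, 49, 49
The 2 values of 49 occupy positions 7–8 → each gets rank 8.
Ranks ≤ 7: {1, 2, 3, 4, 5, 6} → 6 values.

6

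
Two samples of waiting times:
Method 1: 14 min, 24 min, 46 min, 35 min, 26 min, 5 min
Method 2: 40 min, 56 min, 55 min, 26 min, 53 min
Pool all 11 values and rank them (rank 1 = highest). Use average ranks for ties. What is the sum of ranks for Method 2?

18.5

Sorted (descending): 56, 55, 53, 46, 40, 35, 26, 26, 24, 14, 5
The 2 values of 26 occupy positions 7–8 → average rank (7+8)/2 = 7.5.
Method 2 values → pooled ranks: 40→5, 56→1, 55→2, 26→7.5, 53→3
Rank sum = 5 + 1 + 2 + 7.5 + 3 = 18.5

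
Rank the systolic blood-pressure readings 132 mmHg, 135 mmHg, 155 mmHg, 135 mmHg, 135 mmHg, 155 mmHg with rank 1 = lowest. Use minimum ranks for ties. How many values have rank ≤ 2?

4

Sorted (ascending): 132, 135, 135, 135, 155, 155
The 3 values of 135 occupy positions 2–4 → each gets rank 2.
The 2 values of 155 occupy positions 5–6 → each gets rank 5.
Ranks ≤ 2: {1, 2, 2, 2} → 4 values.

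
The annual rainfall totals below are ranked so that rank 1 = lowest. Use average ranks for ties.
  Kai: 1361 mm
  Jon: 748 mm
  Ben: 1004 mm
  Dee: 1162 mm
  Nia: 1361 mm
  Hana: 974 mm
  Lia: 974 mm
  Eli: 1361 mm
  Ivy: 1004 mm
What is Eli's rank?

Sorted (ascending): 748, 974, 974, 1004, 1004, 1162, 1361, 1361, 1361
The 2 values of 974 occupy positions 2–3 → average rank (2+3)/2 = 2.5.
The 2 values of 1004 occupy positions 4–5 → average rank (4+5)/2 = 4.5.
The 3 values of 1361 occupy positions 7–9 → average rank 8.
Eli has value 1361 mm → rank 8.

8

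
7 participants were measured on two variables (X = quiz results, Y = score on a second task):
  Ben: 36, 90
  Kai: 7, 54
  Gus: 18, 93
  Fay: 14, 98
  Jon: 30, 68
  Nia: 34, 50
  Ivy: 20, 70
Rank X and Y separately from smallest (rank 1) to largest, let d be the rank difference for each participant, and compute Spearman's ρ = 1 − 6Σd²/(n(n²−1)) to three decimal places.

-0.214

Ranks of variable 1: 7, 1, 3, 2, 5, 6, 4
Ranks of variable 2: 5, 2, 6, 7, 3, 1, 4
d = r₁ − r₂: 2, -1, -3, -5, 2, 5, 0
d²: 4, 1, 9, 25, 4, 25, 0; Σd² = 68
ρ = 1 − 6·68/(7·48) = 1 − 408/336 = -0.214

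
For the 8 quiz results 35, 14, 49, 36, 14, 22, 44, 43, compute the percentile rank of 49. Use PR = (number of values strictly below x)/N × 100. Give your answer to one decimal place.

N = 8.
Strictly below 49: 7. Equal to 49: 1.
PR = 7/8 × 100 = 87.5

87.5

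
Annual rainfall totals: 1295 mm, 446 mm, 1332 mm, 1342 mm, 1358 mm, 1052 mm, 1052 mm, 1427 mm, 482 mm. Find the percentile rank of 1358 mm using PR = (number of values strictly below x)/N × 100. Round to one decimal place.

77.8

N = 9.
Strictly below 1358: 7. Equal to 1358: 1.
PR = 7/9 × 100 = 77.8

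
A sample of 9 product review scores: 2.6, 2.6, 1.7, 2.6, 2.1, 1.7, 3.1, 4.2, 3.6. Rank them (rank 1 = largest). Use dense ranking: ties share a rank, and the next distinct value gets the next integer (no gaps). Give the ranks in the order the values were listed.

Sorted (descending): 4.2, 3.6, 3.1, 2.6, 2.6, 2.6, 2.1, 1.7, 1.7
The 3 values of 2.6 share dense rank 4.
The 2 values of 1.7 share dense rank 6.
Remaining distinct values take the next consecutive integers.

4, 4, 6, 4, 5, 6, 3, 1, 2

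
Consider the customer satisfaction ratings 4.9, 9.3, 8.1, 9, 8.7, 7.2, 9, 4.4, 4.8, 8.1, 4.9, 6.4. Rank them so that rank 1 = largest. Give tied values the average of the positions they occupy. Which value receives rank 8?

Sorted (descending): 9.3, 9, 9, 8.7, 8.1, 8.1, 7.2, 6.4, 4.9, 4.9, 4.8, 4.4
The 2 values of 9 occupy positions 2–3 → average rank (2+3)/2 = 2.5.
The 2 values of 8.1 occupy positions 5–6 → average rank (5+6)/2 = 5.5.
The 2 values of 4.9 occupy positions 9–10 → average rank (9+10)/2 = 9.5.
Rank 8 → value 6.4.

6.4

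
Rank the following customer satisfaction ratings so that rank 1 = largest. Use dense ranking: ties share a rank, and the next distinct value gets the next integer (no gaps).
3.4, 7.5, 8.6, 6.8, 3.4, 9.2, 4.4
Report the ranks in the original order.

6, 3, 2, 4, 6, 1, 5

Sorted (descending): 9.2, 8.6, 7.5, 6.8, 4.4, 3.4, 3.4
The 2 values of 3.4 share dense rank 6.
Remaining distinct values take the next consecutive integers.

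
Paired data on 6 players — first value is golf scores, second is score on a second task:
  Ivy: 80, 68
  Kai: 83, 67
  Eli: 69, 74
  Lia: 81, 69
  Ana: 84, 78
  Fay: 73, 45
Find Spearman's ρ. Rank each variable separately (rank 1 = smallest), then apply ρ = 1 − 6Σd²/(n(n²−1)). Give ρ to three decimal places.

Ranks of variable 1: 3, 5, 1, 4, 6, 2
Ranks of variable 2: 3, 2, 5, 4, 6, 1
d = r₁ − r₂: 0, 3, -4, 0, 0, 1
d²: 0, 9, 16, 0, 0, 1; Σd² = 26
ρ = 1 − 6·26/(6·35) = 1 − 156/210 = 0.257

0.257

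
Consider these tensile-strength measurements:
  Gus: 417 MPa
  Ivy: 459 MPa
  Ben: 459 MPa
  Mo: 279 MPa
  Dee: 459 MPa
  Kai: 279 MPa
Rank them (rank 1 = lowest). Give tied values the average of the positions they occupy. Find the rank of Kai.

1.5

Sorted (ascending): 279, 279, 417, 459, 459, 459
The 2 values of 279 occupy positions 1–2 → average rank (1+2)/2 = 1.5.
The 3 values of 459 occupy positions 4–6 → average rank 5.
Kai has value 279 MPa → rank 1.5.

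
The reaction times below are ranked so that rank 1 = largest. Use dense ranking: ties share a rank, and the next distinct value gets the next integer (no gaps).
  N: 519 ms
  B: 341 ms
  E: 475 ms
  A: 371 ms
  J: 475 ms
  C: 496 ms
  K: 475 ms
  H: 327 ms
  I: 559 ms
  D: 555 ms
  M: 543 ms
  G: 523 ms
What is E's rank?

7

Sorted (descending): 559, 555, 543, 523, 519, 496, 475, 475, 475, 371, 341, 327
The 3 values of 475 share dense rank 7.
Remaining distinct values take the next consecutive integers.
E has value 475 ms → rank 7.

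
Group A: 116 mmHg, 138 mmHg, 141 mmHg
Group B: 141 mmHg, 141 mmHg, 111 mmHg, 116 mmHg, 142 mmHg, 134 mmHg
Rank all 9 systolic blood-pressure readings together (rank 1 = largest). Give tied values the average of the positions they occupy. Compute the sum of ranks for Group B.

29.5

Sorted (descending): 142, 141, 141, 141, 138, 134, 116, 116, 111
The 3 values of 141 occupy positions 2–4 → average rank 3.
The 2 values of 116 occupy positions 7–8 → average rank (7+8)/2 = 7.5.
Group B values → pooled ranks: 141→3, 141→3, 111→9, 116→7.5, 142→1, 134→6
Rank sum = 3 + 3 + 9 + 7.5 + 1 + 6 = 29.5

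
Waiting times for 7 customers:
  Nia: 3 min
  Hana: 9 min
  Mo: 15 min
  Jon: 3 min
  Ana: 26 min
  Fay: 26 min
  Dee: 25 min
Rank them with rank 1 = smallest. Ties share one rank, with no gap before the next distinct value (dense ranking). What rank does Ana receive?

5

Sorted (ascending): 3, 3, 9, 15, 25, 26, 26
The 2 values of 3 share dense rank 1.
The 2 values of 26 share dense rank 5.
Remaining distinct values take the next consecutive integers.
Ana has value 26 min → rank 5.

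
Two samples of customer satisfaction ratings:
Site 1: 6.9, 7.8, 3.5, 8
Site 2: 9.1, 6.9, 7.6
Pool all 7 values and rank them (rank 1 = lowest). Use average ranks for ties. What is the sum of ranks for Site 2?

Sorted (ascending): 3.5, 6.9, 6.9, 7.6, 7.8, 8, 9.1
The 2 values of 6.9 occupy positions 2–3 → average rank (2+3)/2 = 2.5.
Site 2 values → pooled ranks: 9.1→7, 6.9→2.5, 7.6→4
Rank sum = 7 + 2.5 + 4 = 13.5

13.5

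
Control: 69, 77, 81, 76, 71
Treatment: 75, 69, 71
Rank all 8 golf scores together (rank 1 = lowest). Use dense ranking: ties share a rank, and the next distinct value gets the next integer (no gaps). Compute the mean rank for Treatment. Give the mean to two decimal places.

Sorted (ascending): 69, 69, 71, 71, 75, 76, 77, 81
The 2 values of 69 share dense rank 1.
The 2 values of 71 share dense rank 2.
Remaining distinct values take the next consecutive integers.
Treatment values → pooled ranks: 75→3, 69→1, 71→2
Mean rank = (3 + 1 + 2) / 3 = 2.00

2.00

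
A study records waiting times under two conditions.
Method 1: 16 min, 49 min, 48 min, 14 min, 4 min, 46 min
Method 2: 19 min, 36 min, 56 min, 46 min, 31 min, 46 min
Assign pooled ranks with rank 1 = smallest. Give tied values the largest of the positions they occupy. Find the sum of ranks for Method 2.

Sorted (ascending): 4, 14, 16, 19, 31, 36, 46, 46, 46, 48, 49, 56
The 3 values of 46 occupy positions 7–9 → each gets rank 9.
Method 2 values → pooled ranks: 19→4, 36→6, 56→12, 46→9, 31→5, 46→9
Rank sum = 4 + 6 + 12 + 9 + 5 + 9 = 45

45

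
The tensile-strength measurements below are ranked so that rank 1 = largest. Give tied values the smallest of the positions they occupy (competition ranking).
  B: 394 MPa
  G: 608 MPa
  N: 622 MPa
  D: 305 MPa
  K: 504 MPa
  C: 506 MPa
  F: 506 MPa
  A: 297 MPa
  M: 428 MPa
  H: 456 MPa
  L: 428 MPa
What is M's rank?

Sorted (descending): 622, 608, 506, 506, 504, 456, 428, 428, 394, 305, 297
The 2 values of 506 occupy positions 3–4 → each gets rank 3.
The 2 values of 428 occupy positions 7–8 → each gets rank 7.
M has value 428 MPa → rank 7.

7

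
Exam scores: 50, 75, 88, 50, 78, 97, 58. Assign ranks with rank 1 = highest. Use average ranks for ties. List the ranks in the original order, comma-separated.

6.5, 4, 2, 6.5, 3, 1, 5

Sorted (descending): 97, 88, 78, 75, 58, 50, 50
The 2 values of 50 occupy positions 6–7 → average rank (6+7)/2 = 6.5.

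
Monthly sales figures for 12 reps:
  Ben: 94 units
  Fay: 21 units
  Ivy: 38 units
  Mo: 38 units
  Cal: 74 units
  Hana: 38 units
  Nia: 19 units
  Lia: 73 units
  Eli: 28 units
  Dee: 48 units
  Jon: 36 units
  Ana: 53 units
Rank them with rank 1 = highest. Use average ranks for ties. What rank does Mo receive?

Sorted (descending): 94, 74, 73, 53, 48, 38, 38, 38, 36, 28, 21, 19
The 3 values of 38 occupy positions 6–8 → average rank 7.
Mo has value 38 units → rank 7.

7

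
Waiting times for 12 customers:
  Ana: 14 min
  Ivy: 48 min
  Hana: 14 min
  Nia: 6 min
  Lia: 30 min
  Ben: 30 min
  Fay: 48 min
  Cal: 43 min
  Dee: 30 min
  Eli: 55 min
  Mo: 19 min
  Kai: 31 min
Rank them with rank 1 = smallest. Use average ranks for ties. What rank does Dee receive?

6

Sorted (ascending): 6, 14, 14, 19, 30, 30, 30, 31, 43, 48, 48, 55
The 2 values of 14 occupy positions 2–3 → average rank (2+3)/2 = 2.5.
The 3 values of 30 occupy positions 5–7 → average rank 6.
The 2 values of 48 occupy positions 10–11 → average rank (10+11)/2 = 10.5.
Dee has value 30 min → rank 6.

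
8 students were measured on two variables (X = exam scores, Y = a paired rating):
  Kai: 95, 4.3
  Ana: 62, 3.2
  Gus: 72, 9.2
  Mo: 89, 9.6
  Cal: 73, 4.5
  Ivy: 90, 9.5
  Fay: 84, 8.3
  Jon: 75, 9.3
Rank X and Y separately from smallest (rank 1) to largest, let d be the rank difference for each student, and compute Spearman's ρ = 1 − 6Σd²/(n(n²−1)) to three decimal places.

0.357

Ranks of variable 1: 8, 1, 2, 6, 3, 7, 5, 4
Ranks of variable 2: 2, 1, 5, 8, 3, 7, 4, 6
d = r₁ − r₂: 6, 0, -3, -2, 0, 0, 1, -2
d²: 36, 0, 9, 4, 0, 0, 1, 4; Σd² = 54
ρ = 1 − 6·54/(8·63) = 1 − 324/504 = 0.357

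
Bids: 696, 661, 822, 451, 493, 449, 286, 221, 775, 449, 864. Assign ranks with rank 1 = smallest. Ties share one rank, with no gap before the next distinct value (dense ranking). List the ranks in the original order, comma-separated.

Sorted (ascending): 221, 286, 449, 449, 451, 493, 661, 696, 775, 822, 864
The 2 values of 449 share dense rank 3.
Remaining distinct values take the next consecutive integers.

7, 6, 9, 4, 5, 3, 2, 1, 8, 3, 10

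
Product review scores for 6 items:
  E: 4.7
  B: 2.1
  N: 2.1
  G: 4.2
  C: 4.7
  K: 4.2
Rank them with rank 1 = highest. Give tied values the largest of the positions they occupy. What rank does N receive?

Sorted (descending): 4.7, 4.7, 4.2, 4.2, 2.1, 2.1
The 2 values of 4.7 occupy positions 1–2 → each gets rank 2.
The 2 values of 4.2 occupy positions 3–4 → each gets rank 4.
The 2 values of 2.1 occupy positions 5–6 → each gets rank 6.
N has value 2.1 → rank 6.

6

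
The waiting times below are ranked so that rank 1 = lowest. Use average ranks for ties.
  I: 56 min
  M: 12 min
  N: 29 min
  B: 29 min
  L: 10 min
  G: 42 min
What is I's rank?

Sorted (ascending): 10, 12, 29, 29, 42, 56
The 2 values of 29 occupy positions 3–4 → average rank (3+4)/2 = 3.5.
I has value 56 min → rank 6.

6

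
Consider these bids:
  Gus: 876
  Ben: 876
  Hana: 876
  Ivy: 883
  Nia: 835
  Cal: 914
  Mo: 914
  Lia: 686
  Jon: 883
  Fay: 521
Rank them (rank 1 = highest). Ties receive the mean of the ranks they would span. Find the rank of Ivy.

Sorted (descending): 914, 914, 883, 883, 876, 876, 876, 835, 686, 521
The 2 values of 914 occupy positions 1–2 → average rank (1+2)/2 = 1.5.
The 2 values of 883 occupy positions 3–4 → average rank (3+4)/2 = 3.5.
The 3 values of 876 occupy positions 5–7 → average rank 6.
Ivy has value 883 → rank 3.5.

3.5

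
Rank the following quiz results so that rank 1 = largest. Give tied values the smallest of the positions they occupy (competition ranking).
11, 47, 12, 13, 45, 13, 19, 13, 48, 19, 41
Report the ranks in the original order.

Sorted (descending): 48, 47, 45, 41, 19, 19, 13, 13, 13, 12, 11
The 2 values of 19 occupy positions 5–6 → each gets rank 5.
The 3 values of 13 occupy positions 7–9 → each gets rank 7.

11, 2, 10, 7, 3, 7, 5, 7, 1, 5, 4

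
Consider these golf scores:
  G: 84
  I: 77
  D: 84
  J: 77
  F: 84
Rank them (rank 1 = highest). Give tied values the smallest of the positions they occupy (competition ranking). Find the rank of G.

Sorted (descending): 84, 84, 84, 77, 77
The 3 values of 84 occupy positions 1–3 → each gets rank 1.
The 2 values of 77 occupy positions 4–5 → each gets rank 4.
G has value 84 → rank 1.

1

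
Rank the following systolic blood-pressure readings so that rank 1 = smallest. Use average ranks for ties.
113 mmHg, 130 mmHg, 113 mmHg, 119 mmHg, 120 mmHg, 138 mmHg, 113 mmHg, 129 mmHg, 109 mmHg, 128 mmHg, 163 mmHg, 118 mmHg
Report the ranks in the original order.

Sorted (ascending): 109, 113, 113, 113, 118, 119, 120, 128, 129, 130, 138, 163
The 3 values of 113 occupy positions 2–4 → average rank 3.

3, 10, 3, 6, 7, 11, 3, 9, 1, 8, 12, 5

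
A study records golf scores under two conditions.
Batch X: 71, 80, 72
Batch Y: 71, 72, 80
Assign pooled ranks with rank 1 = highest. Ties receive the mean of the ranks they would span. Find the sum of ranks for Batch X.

Sorted (descending): 80, 80, 72, 72, 71, 71
The 2 values of 80 occupy positions 1–2 → average rank (1+2)/2 = 1.5.
The 2 values of 72 occupy positions 3–4 → average rank (3+4)/2 = 3.5.
The 2 values of 71 occupy positions 5–6 → average rank (5+6)/2 = 5.5.
Batch X values → pooled ranks: 71→5.5, 80→1.5, 72→3.5
Rank sum = 5.5 + 1.5 + 3.5 = 10.5

10.5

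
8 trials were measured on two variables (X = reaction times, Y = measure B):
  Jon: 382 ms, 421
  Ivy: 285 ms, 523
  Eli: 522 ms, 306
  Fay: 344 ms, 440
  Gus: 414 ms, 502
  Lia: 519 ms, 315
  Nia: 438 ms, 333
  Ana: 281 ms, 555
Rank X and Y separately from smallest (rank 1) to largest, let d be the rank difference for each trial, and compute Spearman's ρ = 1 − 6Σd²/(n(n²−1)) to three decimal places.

-0.929

Ranks of variable 1: 4, 2, 8, 3, 5, 7, 6, 1
Ranks of variable 2: 4, 7, 1, 5, 6, 2, 3, 8
d = r₁ − r₂: 0, -5, 7, -2, -1, 5, 3, -7
d²: 0, 25, 49, 4, 1, 25, 9, 49; Σd² = 162
ρ = 1 − 6·162/(8·63) = 1 − 972/504 = -0.929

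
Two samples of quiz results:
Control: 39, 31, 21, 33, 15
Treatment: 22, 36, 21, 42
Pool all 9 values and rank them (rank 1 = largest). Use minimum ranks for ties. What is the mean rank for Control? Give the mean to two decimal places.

5.40

Sorted (descending): 42, 39, 36, 33, 31, 22, 21, 21, 15
The 2 values of 21 occupy positions 7–8 → each gets rank 7.
Control values → pooled ranks: 39→2, 31→5, 21→7, 33→4, 15→9
Mean rank = (2 + 5 + 7 + 4 + 9) / 5 = 5.40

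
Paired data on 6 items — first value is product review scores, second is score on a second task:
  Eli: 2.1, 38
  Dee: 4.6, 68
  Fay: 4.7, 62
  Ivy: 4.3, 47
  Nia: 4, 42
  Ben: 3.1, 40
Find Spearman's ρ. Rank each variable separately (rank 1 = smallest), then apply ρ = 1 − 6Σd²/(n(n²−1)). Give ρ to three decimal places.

Ranks of variable 1: 1, 5, 6, 4, 3, 2
Ranks of variable 2: 1, 6, 5, 4, 3, 2
d = r₁ − r₂: 0, -1, 1, 0, 0, 0
d²: 0, 1, 1, 0, 0, 0; Σd² = 2
ρ = 1 − 6·2/(6·35) = 1 − 12/210 = 0.943

0.943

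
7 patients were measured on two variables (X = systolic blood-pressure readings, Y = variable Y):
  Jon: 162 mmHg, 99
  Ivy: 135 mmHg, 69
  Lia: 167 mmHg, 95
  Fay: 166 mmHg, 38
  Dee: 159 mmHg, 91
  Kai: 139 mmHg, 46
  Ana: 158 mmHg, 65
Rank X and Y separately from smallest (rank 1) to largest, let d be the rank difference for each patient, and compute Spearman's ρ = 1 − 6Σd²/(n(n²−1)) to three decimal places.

0.286

Ranks of variable 1: 5, 1, 7, 6, 4, 2, 3
Ranks of variable 2: 7, 4, 6, 1, 5, 2, 3
d = r₁ − r₂: -2, -3, 1, 5, -1, 0, 0
d²: 4, 9, 1, 25, 1, 0, 0; Σd² = 40
ρ = 1 − 6·40/(7·48) = 1 − 240/336 = 0.286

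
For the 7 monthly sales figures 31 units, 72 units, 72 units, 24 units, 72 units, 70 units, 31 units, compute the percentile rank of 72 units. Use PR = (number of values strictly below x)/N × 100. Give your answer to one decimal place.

N = 7.
Strictly below 72: 4. Equal to 72: 3.
PR = 4/7 × 100 = 57.1

57.1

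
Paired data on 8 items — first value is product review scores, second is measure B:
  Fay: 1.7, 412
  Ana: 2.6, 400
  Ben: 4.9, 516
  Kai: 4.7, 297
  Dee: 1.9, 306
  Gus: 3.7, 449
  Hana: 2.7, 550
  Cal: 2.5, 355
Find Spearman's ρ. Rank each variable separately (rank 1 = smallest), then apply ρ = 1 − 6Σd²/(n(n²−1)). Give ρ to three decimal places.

Ranks of variable 1: 1, 4, 8, 7, 2, 6, 5, 3
Ranks of variable 2: 5, 4, 7, 1, 2, 6, 8, 3
d = r₁ − r₂: -4, 0, 1, 6, 0, 0, -3, 0
d²: 16, 0, 1, 36, 0, 0, 9, 0; Σd² = 62
ρ = 1 − 6·62/(8·63) = 1 − 372/504 = 0.262

0.262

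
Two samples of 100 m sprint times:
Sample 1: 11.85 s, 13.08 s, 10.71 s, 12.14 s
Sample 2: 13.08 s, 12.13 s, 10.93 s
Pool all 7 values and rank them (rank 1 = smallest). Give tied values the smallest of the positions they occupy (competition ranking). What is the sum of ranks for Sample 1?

Sorted (ascending): 10.71, 10.93, 11.85, 12.13, 12.14, 13.08, 13.08
The 2 values of 13.08 occupy positions 6–7 → each gets rank 6.
Sample 1 values → pooled ranks: 11.85→3, 13.08→6, 10.71→1, 12.14→5
Rank sum = 3 + 6 + 1 + 5 = 15

15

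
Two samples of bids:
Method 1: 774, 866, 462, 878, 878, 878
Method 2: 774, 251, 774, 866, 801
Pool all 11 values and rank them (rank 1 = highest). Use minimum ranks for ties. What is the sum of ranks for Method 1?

24

Sorted (descending): 878, 878, 878, 866, 866, 801, 774, 774, 774, 462, 251
The 3 values of 878 occupy positions 1–3 → each gets rank 1.
The 2 values of 866 occupy positions 4–5 → each gets rank 4.
The 3 values of 774 occupy positions 7–9 → each gets rank 7.
Method 1 values → pooled ranks: 774→7, 866→4, 462→10, 878→1, 878→1, 878→1
Rank sum = 7 + 4 + 10 + 1 + 1 + 1 = 24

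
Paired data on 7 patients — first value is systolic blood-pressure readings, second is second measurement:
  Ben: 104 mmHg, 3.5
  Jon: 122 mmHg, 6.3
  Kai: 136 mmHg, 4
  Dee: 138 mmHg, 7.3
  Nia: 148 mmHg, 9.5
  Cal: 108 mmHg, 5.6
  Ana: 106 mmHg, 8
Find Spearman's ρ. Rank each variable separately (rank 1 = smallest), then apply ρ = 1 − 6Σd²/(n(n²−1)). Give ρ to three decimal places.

Ranks of variable 1: 1, 4, 5, 6, 7, 3, 2
Ranks of variable 2: 1, 4, 2, 5, 7, 3, 6
d = r₁ − r₂: 0, 0, 3, 1, 0, 0, -4
d²: 0, 0, 9, 1, 0, 0, 16; Σd² = 26
ρ = 1 − 6·26/(7·48) = 1 − 156/336 = 0.536

0.536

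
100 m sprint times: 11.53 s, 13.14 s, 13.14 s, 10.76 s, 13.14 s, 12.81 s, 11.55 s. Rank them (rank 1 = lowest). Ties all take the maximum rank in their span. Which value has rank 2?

Sorted (ascending): 10.76, 11.53, 11.55, 12.81, 13.14, 13.14, 13.14
The 3 values of 13.14 occupy positions 5–7 → each gets rank 7.
Rank 2 → value 11.53.

11.53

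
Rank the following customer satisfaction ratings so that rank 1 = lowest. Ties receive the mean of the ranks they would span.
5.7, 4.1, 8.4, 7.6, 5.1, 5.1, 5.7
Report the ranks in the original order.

Sorted (ascending): 4.1, 5.1, 5.1, 5.7, 5.7, 7.6, 8.4
The 2 values of 5.1 occupy positions 2–3 → average rank (2+3)/2 = 2.5.
The 2 values of 5.7 occupy positions 4–5 → average rank (4+5)/2 = 4.5.

4.5, 1, 7, 6, 2.5, 2.5, 4.5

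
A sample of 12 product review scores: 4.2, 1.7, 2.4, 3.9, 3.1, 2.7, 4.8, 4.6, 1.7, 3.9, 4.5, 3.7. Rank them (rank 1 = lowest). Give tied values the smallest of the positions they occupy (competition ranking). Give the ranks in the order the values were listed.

9, 1, 3, 7, 5, 4, 12, 11, 1, 7, 10, 6

Sorted (ascending): 1.7, 1.7, 2.4, 2.7, 3.1, 3.7, 3.9, 3.9, 4.2, 4.5, 4.6, 4.8
The 2 values of 1.7 occupy positions 1–2 → each gets rank 1.
The 2 values of 3.9 occupy positions 7–8 → each gets rank 7.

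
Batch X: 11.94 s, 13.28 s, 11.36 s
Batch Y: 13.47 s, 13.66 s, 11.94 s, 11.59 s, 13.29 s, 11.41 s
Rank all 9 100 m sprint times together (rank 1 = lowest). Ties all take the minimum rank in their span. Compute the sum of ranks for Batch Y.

Sorted (ascending): 11.36, 11.41, 11.59, 11.94, 11.94, 13.28, 13.29, 13.47, 13.66
The 2 values of 11.94 occupy positions 4–5 → each gets rank 4.
Batch Y values → pooled ranks: 13.47→8, 13.66→9, 11.94→4, 11.59→3, 13.29→7, 11.41→2
Rank sum = 8 + 9 + 4 + 3 + 7 + 2 = 33

33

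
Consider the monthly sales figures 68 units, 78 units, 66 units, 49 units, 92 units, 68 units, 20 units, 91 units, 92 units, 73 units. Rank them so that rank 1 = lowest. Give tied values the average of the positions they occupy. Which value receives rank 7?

Sorted (ascending): 20, 49, 66, 68, 68, 73, 78, 91, 92, 92
The 2 values of 68 occupy positions 4–5 → average rank (4+5)/2 = 4.5.
The 2 values of 92 occupy positions 9–10 → average rank (9+10)/2 = 9.5.
Rank 7 → value 78.

78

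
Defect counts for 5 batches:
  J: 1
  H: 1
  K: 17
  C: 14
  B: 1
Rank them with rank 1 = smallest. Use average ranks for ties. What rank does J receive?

Sorted (ascending): 1, 1, 1, 14, 17
The 3 values of 1 occupy positions 1–3 → average rank 2.
J has value 1 → rank 2.

2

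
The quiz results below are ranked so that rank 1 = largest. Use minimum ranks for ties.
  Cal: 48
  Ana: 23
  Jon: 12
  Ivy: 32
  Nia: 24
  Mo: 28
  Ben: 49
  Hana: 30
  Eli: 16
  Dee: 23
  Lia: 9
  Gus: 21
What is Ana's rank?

Sorted (descending): 49, 48, 32, 30, 28, 24, 23, 23, 21, 16, 12, 9
The 2 values of 23 occupy positions 7–8 → each gets rank 7.
Ana has value 23 → rank 7.

7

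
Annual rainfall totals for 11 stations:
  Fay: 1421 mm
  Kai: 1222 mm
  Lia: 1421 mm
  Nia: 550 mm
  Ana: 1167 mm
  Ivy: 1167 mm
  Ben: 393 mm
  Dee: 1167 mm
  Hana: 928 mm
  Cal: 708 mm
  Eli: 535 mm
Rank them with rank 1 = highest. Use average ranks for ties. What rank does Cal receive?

Sorted (descending): 1421, 1421, 1222, 1167, 1167, 1167, 928, 708, 550, 535, 393
The 2 values of 1421 occupy positions 1–2 → average rank (1+2)/2 = 1.5.
The 3 values of 1167 occupy positions 4–6 → average rank 5.
Cal has value 708 mm → rank 8.

8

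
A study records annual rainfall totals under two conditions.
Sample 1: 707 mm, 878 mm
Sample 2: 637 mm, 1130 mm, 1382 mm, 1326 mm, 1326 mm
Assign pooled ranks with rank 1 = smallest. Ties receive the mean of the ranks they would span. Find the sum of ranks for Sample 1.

Sorted (ascending): 637, 707, 878, 1130, 1326, 1326, 1382
The 2 values of 1326 occupy positions 5–6 → average rank (5+6)/2 = 5.5.
Sample 1 values → pooled ranks: 707→2, 878→3
Rank sum = 2 + 3 = 5

5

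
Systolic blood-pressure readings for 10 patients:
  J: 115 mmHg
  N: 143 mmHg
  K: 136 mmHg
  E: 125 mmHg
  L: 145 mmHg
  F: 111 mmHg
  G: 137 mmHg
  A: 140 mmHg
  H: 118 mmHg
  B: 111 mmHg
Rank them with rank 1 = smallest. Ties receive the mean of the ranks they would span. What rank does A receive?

Sorted (ascending): 111, 111, 115, 118, 125, 136, 137, 140, 143, 145
The 2 values of 111 occupy positions 1–2 → average rank (1+2)/2 = 1.5.
A has value 140 mmHg → rank 8.

8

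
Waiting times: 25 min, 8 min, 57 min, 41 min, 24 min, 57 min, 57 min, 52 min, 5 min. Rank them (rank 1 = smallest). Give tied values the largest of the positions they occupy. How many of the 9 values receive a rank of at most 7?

Sorted (ascending): 5, 8, 24, 25, 41, 52, 57, 57, 57
The 3 values of 57 occupy positions 7–9 → each gets rank 9.
Ranks ≤ 7: {1, 2, 3, 4, 5, 6} → 6 values.

6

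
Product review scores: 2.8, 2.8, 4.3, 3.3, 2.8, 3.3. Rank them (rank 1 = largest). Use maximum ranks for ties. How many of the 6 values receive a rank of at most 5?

Sorted (descending): 4.3, 3.3, 3.3, 2.8, 2.8, 2.8
The 2 values of 3.3 occupy positions 2–3 → each gets rank 3.
The 3 values of 2.8 occupy positions 4–6 → each gets rank 6.
Ranks ≤ 5: {1, 3, 3} → 3 values.

3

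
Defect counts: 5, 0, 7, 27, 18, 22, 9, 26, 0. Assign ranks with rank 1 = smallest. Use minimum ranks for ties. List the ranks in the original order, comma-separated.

Sorted (ascending): 0, 0, 5, 7, 9, 18, 22, 26, 27
The 2 values of 0 occupy positions 1–2 → each gets rank 1.

3, 1, 4, 9, 6, 7, 5, 8, 1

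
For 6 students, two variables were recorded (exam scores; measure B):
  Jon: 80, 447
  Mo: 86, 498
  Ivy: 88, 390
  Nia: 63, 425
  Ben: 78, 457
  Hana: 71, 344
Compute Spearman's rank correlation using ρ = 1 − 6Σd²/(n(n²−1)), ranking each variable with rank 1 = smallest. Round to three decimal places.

Ranks of variable 1: 4, 5, 6, 1, 3, 2
Ranks of variable 2: 4, 6, 2, 3, 5, 1
d = r₁ − r₂: 0, -1, 4, -2, -2, 1
d²: 0, 1, 16, 4, 4, 1; Σd² = 26
ρ = 1 − 6·26/(6·35) = 1 − 156/210 = 0.257

0.257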